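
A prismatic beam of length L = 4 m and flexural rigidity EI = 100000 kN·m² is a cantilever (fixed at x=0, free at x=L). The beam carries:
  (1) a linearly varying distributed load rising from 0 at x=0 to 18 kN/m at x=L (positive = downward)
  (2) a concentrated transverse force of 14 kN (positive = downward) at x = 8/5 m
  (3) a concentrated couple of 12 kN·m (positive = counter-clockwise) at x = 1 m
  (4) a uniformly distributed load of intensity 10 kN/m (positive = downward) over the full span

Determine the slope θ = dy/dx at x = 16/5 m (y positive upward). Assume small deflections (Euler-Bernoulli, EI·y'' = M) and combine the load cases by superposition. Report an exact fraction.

Load 1 — triangular load w₀=18 kN/m (0→w₀ over full span):
  θ_1 = (w₀Lx²/4-w₀L²x/3-w₀x⁴/(24L))/EI = (18·4·(16/5)²/4-18·4²·(16/5)/3-18·(16/5)⁴/(24·4))/100000 = -2784/1953125 rad
Load 2 — point force P=14 kN at a=8/5 m (b=L-a=12/5):
  θ_2 = -Pa²/(2EI)  [x>a] = -14·(8/5)²/(2·100000) = -14/78125 rad
Load 3 — applied couple M₀=12 kN·m at a=1 m (b=L-a=3):
  θ_3 = M₀a/EI  [x>a] = 12·1/100000 = 3/25000 rad
Load 4 — uniform load w=10 kN/m over full span:
  θ_4 = -wx(x²-3Lx+3L²)/(6EI) = -10·(16/5)·((16/5)²-3·4·(16/5)+3·4²)/(6·100000) = -248/234375 rad
Superposition: θ = Σ θ_i = -119191/46875000 rad ≈ -0.002543 rad

θ(16/5) = -119191/46875000 rad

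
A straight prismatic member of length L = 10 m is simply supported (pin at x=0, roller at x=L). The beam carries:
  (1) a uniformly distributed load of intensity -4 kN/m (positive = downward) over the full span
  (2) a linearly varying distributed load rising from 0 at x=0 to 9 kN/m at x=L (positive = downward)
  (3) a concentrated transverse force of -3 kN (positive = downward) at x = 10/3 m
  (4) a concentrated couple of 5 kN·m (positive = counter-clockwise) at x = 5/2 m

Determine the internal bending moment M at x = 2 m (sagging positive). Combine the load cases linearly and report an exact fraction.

M(2) = -31/5 kN·m

Load 1 — uniform load w=-4 kN/m over full span:
  M_1 = wx(L-x)/2 = (-4)·2·(10-2)/2 = -32 kN·m
Load 2 — triangular load w₀=9 kN/m (0→w₀ over full span):
  M_2 = w₀Lx/6 - w₀x³/(6L) = 9·10·2/6 - 9·2³/(6·10) = 144/5 kN·m
Load 3 — point force P=-3 kN at a=10/3 m (b=L-a=20/3):
  M_3 = Pbx/L  [x≤a] = (-3)·(20/3)·2/10 = -4 kN·m
Load 4 — applied couple M₀=5 kN·m at a=5/2 m (b=L-a=15/2):
  M_4 = M₀x/L  [x≤a] = 5·2/10 = 1 kN·m
Superposition: M = Σ M_i = -31/5 kN·m ≈ -6.200000 kN·m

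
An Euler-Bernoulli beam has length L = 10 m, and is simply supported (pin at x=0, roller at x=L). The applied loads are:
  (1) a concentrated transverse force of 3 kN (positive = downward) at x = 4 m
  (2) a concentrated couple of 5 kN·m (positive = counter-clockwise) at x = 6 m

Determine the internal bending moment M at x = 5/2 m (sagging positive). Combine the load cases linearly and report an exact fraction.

M(5/2) = 23/4 kN·m

Load 1 — point force P=3 kN at a=4 m (b=L-a=6):
  M_1 = Pbx/L  [x≤a] = 3·6·(5/2)/10 = 9/2 kN·m
Load 2 — applied couple M₀=5 kN·m at a=6 m (b=L-a=4):
  M_2 = M₀x/L  [x≤a] = 5·(5/2)/10 = 5/4 kN·m
Superposition: M = Σ M_i = 23/4 kN·m ≈ 5.750000 kN·m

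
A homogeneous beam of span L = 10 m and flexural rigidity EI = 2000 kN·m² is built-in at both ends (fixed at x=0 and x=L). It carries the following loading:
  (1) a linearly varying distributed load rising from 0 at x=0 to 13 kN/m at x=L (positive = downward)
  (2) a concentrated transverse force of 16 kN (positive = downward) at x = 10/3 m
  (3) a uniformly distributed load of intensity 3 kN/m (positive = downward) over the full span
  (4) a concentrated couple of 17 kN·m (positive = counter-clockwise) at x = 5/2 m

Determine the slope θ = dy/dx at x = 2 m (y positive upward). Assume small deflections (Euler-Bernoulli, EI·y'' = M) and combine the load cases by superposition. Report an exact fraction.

θ(2) = -2323/54000 rad

Load 1 — triangular load w₀=13 kN/m (0→w₀ over full span):
  θ_1 = -w₀(2x(L-x)(L-2x)(x+2L)+x²(L-x)²)/(120LEI) = -13·(2·2·(10-2)·(10-2·2)·(2+2·10)+2²·(10-2)²)/(120·10·2000) = -91/3750 rad
Load 2 — point force P=16 kN at a=10/3 m (b=L-a=20/3):
  θ_2 = -Pb²x(2aL-(3a+b)x)/(2L³EI)  [x≤a] = -16·(20/3)²·2·(2·(10/3)·10-(3·(10/3)+(20/3))·2)/(2·10³·2000) = -8/675 rad
Load 3 — uniform load w=3 kN/m over full span:
  θ_3 = -wx(L-x)(L-2x)/(12EI) = -3·2·(10-2)·(10-2·2)/(12·2000) = -3/250 rad
Load 4 — applied couple M₀=17 kN·m at a=5/2 m (b=L-a=15/2):
  θ_4 = (R_Ax²/2 - M_Ax)/EI  [x≤a] with R_A=153/80, M_A=-51/16 = ((153/80)·2²/2 - (-51/16)·2)/2000 = 51/10000 rad
Superposition: θ = Σ θ_i = -2323/54000 rad ≈ -0.043019 rad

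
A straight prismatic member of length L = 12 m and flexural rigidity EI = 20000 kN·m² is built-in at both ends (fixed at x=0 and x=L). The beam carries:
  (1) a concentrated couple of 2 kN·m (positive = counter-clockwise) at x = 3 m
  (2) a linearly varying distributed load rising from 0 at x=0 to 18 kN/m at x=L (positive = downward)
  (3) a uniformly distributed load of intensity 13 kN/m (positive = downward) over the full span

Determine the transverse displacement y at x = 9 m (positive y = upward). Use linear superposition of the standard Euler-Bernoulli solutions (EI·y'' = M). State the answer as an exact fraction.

Load 1 — applied couple M₀=2 kN·m at a=3 m (b=L-a=9):
  y_1 = (R_Ax³/6 - M_Ax²/2 - M₀(x-a)²/2)/EI  [x>a] with R_A=3/16, M_A=-3/8 = ((3/16)·9³/6 - (-3/8)·9²/2 - 2·(9-3)²/2)/20000 = 63/640000 m
Load 2 — triangular load w₀=18 kN/m (0→w₀ over full span):
  y_2 = -w₀x²(L-x)²(x+2L)/(120LEI) = -18·9²·(12-9)²·(9+2·12)/(120·12·20000) = -24057/1600000 m
Load 3 — uniform load w=13 kN/m over full span:
  y_3 = -wx²(L-x)²/(24EI) = -13·9²·(12-9)²/(24·20000) = -3159/160000 m
Superposition: y = Σ y_i = -110979/3200000 m ≈ -0.034681 m

y(9) = -110979/3200000 m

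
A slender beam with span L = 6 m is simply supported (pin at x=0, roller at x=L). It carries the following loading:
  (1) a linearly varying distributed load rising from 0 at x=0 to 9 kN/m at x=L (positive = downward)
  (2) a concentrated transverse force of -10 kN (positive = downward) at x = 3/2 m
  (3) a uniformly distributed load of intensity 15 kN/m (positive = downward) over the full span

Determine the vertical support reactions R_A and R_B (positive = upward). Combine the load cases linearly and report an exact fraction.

Load 1 — triangular load w₀=9 kN/m (0→w₀ over full span):
  R_A = w₀L/6 = 9·6/6 = 9 kN
  R_B = w₀L/3 = 9·6/3 = 18 kN
Load 2 — point force P=-10 kN at a=3/2 m (b=L-a=9/2):
  R_A = Pb/L = (-10)·(9/2)/6 = -15/2 kN
  R_B = Pa/L = (-10)·(3/2)/6 = -5/2 kN
Load 3 — uniform load w=15 kN/m over full span:
  R_A = wL/2 = 15·6/2 = 45 kN
  R_B = wL/2 = 15·6/2 = 45 kN
Superposition: R_A = 93/2 kN, R_B = 121/2 kN

R_A = 93/2 kN, R_B = 121/2 kN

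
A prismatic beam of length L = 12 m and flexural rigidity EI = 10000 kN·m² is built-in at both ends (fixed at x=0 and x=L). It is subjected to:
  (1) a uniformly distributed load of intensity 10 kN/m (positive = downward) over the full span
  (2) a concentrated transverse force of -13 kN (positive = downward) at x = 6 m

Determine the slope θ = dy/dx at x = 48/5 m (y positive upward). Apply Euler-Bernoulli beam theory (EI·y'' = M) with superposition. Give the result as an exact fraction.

Load 1 — uniform load w=10 kN/m over full span:
  θ_1 = -wx(L-x)(L-2x)/(12EI) = -10·(48/5)·(12-(48/5))·(12-2·(48/5))/(12·10000) = 216/15625 rad
Load 2 — point force P=-13 kN at a=6 m (b=L-a=6):
  θ_2 = Pa²(L-x)(2bL-(3b+a)(L-x))/(2L³EI)  [x>a] = (-13)·6²·(12-(48/5))·(2·6·12-(3·6+6)·(12-(48/5)))/(2·12³·10000) = -351/125000 rad
Superposition: θ = Σ θ_i = 1377/125000 rad ≈ 0.011016 rad

θ(48/5) = 1377/125000 rad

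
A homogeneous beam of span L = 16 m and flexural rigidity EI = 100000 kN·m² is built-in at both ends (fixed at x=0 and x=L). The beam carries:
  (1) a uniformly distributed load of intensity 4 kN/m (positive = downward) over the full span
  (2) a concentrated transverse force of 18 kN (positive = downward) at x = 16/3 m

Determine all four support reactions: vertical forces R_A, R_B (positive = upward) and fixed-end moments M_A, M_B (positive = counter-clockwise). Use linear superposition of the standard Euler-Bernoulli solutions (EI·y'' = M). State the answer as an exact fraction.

R_A = 136/3 kN, M_A = 128 kN·m, R_B = 110/3 kN, M_B = -320/3 kN·m

Load 1 — uniform load w=4 kN/m over full span:
  R_A = wL/2 = 4·16/2 = 32 kN
  M_A = wL²/12 = 4·16²/12 = 256/3 kN·m
  R_B = wL/2 = 4·16/2 = 32 kN
  M_B = -wL²/12 = -4·16²/12 = -256/3 kN·m
Load 2 — point force P=18 kN at a=16/3 m (b=L-a=32/3):
  R_A = Pb²(3a+b)/L³ = 18·(32/3)²·(3·(16/3)+(32/3))/16³ = 40/3 kN
  M_A = Pab²/L² = 18·(16/3)·(32/3)²/16² = 128/3 kN·m
  R_B = Pa²(a+3b)/L³ = 18·(16/3)²·((16/3)+3·(32/3))/16³ = 14/3 kN
  M_B = -Pa²b/L² = -18·(16/3)²·(32/3)/16² = -64/3 kN·m
Superposition: R_A = 136/3 kN, M_A = 128 kN·m, R_B = 110/3 kN, M_B = -320/3 kN·m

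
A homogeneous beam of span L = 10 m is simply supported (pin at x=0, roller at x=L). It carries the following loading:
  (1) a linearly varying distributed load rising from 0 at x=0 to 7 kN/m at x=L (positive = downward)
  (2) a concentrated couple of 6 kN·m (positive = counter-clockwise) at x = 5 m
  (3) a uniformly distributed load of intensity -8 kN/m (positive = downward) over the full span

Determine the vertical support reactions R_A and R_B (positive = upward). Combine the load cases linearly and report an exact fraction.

Load 1 — triangular load w₀=7 kN/m (0→w₀ over full span):
  R_A = w₀L/6 = 7·10/6 = 35/3 kN
  R_B = w₀L/3 = 7·10/3 = 70/3 kN
Load 2 — applied couple M₀=6 kN·m at a=5 m (b=L-a=5):
  R_A = M₀/L = 6/10 = 3/5 kN
  R_B = -M₀/L = -6/10 = -3/5 kN
Load 3 — uniform load w=-8 kN/m over full span:
  R_A = wL/2 = (-8)·10/2 = -40 kN
  R_B = wL/2 = (-8)·10/2 = -40 kN
Superposition: R_A = -416/15 kN, R_B = -259/15 kN

R_A = -416/15 kN, R_B = -259/15 kN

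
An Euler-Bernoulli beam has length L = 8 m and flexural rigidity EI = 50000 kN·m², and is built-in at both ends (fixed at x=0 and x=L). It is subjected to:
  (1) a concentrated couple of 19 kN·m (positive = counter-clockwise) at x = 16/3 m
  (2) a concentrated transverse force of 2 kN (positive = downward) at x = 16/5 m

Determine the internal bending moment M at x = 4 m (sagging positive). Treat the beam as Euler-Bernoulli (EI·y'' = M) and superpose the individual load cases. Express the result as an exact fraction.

Load 1 — applied couple M₀=19 kN·m at a=16/3 m (b=L-a=8/3):
  M_1 = R_Ax - M_A  [x≤a] with R_A=19/6, M_A=19/3 = (19/6)·4 - (19/3) = 19/3 kN·m
Load 2 — point force P=2 kN at a=16/5 m (b=L-a=24/5):
  M_2 = Pa²(a+3b)(L-x)/L³ - Pa²b/L²  [x>a] = 2·(16/5)²·((16/5)+3·(24/5))·(8-4)/8³ - 2·(16/5)²·(24/5)/8² = 32/25 kN·m
Superposition: M = Σ M_i = 571/75 kN·m ≈ 7.613333 kN·m

M(4) = 571/75 kN·m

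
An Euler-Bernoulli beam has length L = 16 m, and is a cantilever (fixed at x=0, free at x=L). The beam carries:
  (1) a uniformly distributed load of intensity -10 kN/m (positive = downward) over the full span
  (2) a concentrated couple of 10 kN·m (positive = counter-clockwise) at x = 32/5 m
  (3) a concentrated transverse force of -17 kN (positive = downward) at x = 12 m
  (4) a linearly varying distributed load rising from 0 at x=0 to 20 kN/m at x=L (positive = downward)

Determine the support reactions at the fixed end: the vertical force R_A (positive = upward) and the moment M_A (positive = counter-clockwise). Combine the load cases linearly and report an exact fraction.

R_A = -17 kN, M_A = 638/3 kN·m

Load 1 — uniform load w=-10 kN/m over full span:
  R_A = wL = (-10)·16 = -160 kN
  M_A = wL²/2 = (-10)·16²/2 = -1280 kN·m
Load 2 — applied couple M₀=10 kN·m at a=32/5 m (b=L-a=48/5):
  R_A = 0 kN
  M_A = -M₀ = -10 kN·m
Load 3 — point force P=-17 kN at a=12 m (b=L-a=4):
  R_A = P = (-17) = -17 kN
  M_A = Pa = (-17)·12 = -204 kN·m
Load 4 — triangular load w₀=20 kN/m (0→w₀ over full span):
  R_A = w₀L/2 = 20·16/2 = 160 kN
  M_A = w₀L²/3 = 20·16²/3 = 5120/3 kN·m
Superposition: R_A = -17 kN, M_A = 638/3 kN·m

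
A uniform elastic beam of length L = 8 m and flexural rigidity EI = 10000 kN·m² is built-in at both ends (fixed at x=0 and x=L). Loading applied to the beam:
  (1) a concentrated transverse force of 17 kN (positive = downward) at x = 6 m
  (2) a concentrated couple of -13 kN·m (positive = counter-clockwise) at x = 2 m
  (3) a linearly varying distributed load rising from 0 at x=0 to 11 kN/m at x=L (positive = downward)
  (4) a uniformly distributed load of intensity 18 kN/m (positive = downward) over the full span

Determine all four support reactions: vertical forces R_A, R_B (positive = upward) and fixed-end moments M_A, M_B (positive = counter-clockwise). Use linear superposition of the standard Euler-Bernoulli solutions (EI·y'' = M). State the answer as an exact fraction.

R_A = 27529/320 kN, M_A = 30787/240 kN·m, R_B = 38071/320 kN, M_B = -12351/80 kN·m

Load 1 — point force P=17 kN at a=6 m (b=L-a=2):
  R_A = Pb²(3a+b)/L³ = 17·2²·(3·6+2)/8³ = 85/32 kN
  M_A = Pab²/L² = 17·6·2²/8² = 51/8 kN·m
  R_B = Pa²(a+3b)/L³ = 17·6²·(6+3·2)/8³ = 459/32 kN
  M_B = -Pa²b/L² = -17·6²·2/8² = -153/8 kN·m
Load 2 — applied couple M₀=-13 kN·m at a=2 m (b=L-a=6):
  R_A = 6M₀ab/L³ = 6·(-13)·2·6/8³ = -117/64 kN
  M_A = M₀b(2a-b)/L² = (-13)·6·(2·2-6)/8² = 39/16 kN·m
  R_B = -6M₀ab/L³ = -6·(-13)·2·6/8³ = 117/64 kN
  M_B = M₀a(2b-a)/L² = (-13)·2·(2·6-2)/8² = -65/16 kN·m
Load 3 — triangular load w₀=11 kN/m (0→w₀ over full span):
  R_A = 3w₀L/20 = 3·11·8/20 = 66/5 kN
  M_A = w₀L²/30 = 11·8²/30 = 352/15 kN·m
  R_B = 7w₀L/20 = 7·11·8/20 = 154/5 kN
  M_B = -w₀L²/20 = -11·8²/20 = -176/5 kN·m
Load 4 — uniform load w=18 kN/m over full span:
  R_A = wL/2 = 18·8/2 = 72 kN
  M_A = wL²/12 = 18·8²/12 = 96 kN·m
  R_B = wL/2 = 18·8/2 = 72 kN
  M_B = -wL²/12 = -18·8²/12 = -96 kN·m
Superposition: R_A = 27529/320 kN, M_A = 30787/240 kN·m, R_B = 38071/320 kN, M_B = -12351/80 kN·m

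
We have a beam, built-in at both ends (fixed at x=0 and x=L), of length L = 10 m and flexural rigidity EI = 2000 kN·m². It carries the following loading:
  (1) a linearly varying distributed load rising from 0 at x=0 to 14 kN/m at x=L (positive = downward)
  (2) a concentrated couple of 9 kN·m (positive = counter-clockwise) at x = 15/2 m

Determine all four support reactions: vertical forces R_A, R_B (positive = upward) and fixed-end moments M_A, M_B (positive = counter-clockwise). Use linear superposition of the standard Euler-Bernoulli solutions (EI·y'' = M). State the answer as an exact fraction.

R_A = 1761/80 kN, M_A = 2375/48 kN·m, R_B = 3839/80 kN, M_B = -1147/16 kN·m

Load 1 — triangular load w₀=14 kN/m (0→w₀ over full span):
  R_A = 3w₀L/20 = 3·14·10/20 = 21 kN
  M_A = w₀L²/30 = 14·10²/30 = 140/3 kN·m
  R_B = 7w₀L/20 = 7·14·10/20 = 49 kN
  M_B = -w₀L²/20 = -14·10²/20 = -70 kN·m
Load 2 — applied couple M₀=9 kN·m at a=15/2 m (b=L-a=5/2):
  R_A = 6M₀ab/L³ = 6·9·(15/2)·(5/2)/10³ = 81/80 kN
  M_A = M₀b(2a-b)/L² = 9·(5/2)·(2·(15/2)-(5/2))/10² = 45/16 kN·m
  R_B = -6M₀ab/L³ = -6·9·(15/2)·(5/2)/10³ = -81/80 kN
  M_B = M₀a(2b-a)/L² = 9·(15/2)·(2·(5/2)-(15/2))/10² = -27/16 kN·m
Superposition: R_A = 1761/80 kN, M_A = 2375/48 kN·m, R_B = 3839/80 kN, M_B = -1147/16 kN·m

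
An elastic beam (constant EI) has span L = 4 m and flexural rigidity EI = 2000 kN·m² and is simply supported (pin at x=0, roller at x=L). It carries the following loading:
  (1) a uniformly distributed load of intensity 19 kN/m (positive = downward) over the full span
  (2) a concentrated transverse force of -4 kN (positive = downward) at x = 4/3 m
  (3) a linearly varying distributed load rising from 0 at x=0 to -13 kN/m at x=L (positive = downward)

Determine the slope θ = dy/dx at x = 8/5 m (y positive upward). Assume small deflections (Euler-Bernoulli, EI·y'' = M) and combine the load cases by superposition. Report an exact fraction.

θ(8/5) = -26407/6328125 rad

Load 1 — uniform load w=19 kN/m over full span:
  θ_1 = -w(L³-6Lx²+4x³)/(24EI) = -19·(4³-6·4·(8/5)²+4·(8/5)³)/(24·2000) = -703/93750 rad
Load 2 — point force P=-4 kN at a=4/3 m (b=L-a=8/3):
  θ_2 = -Pa(2L²-6Lx+3x²+a²)/(6LEI)  [x>a] = -(-4)·(4/3)·(2·4²-6·4·(8/5)+3·(8/5)²+(4/3)²)/(6·4·2000) = 86/253125 rad
Load 3 — triangular load w₀=-13 kN/m (0→w₀ over full span):
  θ_3 = -w₀(7L⁴-30L²x²+15x⁴)/(360LEI) = -(-13)·(7·4⁴-30·4²·(8/5)²+15·(8/5)⁴)/(360·4·2000) = 4199/1406250 rad
Superposition: θ = Σ θ_i = -26407/6328125 rad ≈ -0.004173 rad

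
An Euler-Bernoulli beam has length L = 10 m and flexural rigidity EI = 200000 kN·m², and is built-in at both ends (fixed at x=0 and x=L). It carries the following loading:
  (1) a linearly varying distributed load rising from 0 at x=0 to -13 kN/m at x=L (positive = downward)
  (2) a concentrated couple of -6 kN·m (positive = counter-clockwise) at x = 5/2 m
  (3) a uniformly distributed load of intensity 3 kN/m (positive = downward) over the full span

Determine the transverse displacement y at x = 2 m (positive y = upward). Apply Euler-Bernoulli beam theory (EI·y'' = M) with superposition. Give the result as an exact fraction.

Load 1 — triangular load w₀=-13 kN/m (0→w₀ over full span):
  y_1 = -w₀x²(L-x)²(x+2L)/(120LEI) = -(-13)·2²·(10-2)²·(2+2·10)/(120·10·200000) = 143/468750 m
Load 2 — applied couple M₀=-6 kN·m at a=5/2 m (b=L-a=15/2):
  y_2 = (R_Ax³/6 - M_Ax²/2)/EI  [x≤a] with R_A=-27/40, M_A=9/8 = ((-27/40)·2³/6 - (9/8)·2²/2)/200000 = -63/4000000 m
Load 3 — uniform load w=3 kN/m over full span:
  y_3 = -wx²(L-x)²/(24EI) = -3·2²·(10-2)²/(24·200000) = -1/6250 m
Superposition: y = Σ y_i = 7759/60000000 m ≈ 0.000129 m

y(2) = 7759/60000000 m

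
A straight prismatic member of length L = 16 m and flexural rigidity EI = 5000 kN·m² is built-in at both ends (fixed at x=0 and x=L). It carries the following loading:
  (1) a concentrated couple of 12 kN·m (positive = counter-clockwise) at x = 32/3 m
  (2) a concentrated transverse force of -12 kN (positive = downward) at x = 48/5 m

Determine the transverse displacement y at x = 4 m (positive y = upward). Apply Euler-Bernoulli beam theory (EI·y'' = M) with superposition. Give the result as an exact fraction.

y(4) = 152/9375 m

Load 1 — applied couple M₀=12 kN·m at a=32/3 m (b=L-a=16/3):
  y_1 = (R_Ax³/6 - M_Ax²/2)/EI  [x≤a] with R_A=1, M_A=4 = (1·4³/6 - 4·4²/2)/5000 = -8/1875 m
Load 2 — point force P=-12 kN at a=48/5 m (b=L-a=32/5):
  y_2 = -Pb²x²(3aL-(3a+b)x)/(6L³EI)  [x≤a] = -(-12)·(32/5)²·4²·(3·(48/5)·16-(3·(48/5)+(32/5))·4)/(6·16³·5000) = 64/3125 m
Superposition: y = Σ y_i = 152/9375 m ≈ 0.016213 m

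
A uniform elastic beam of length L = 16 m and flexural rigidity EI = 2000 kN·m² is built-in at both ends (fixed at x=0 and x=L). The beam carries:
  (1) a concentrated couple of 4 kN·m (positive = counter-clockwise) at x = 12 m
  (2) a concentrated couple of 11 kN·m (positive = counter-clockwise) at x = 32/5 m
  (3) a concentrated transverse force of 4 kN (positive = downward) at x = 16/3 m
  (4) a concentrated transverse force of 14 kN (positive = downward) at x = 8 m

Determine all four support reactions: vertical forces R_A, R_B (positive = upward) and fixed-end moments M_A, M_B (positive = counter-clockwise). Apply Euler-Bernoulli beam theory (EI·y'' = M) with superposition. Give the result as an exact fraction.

Load 1 — applied couple M₀=4 kN·m at a=12 m (b=L-a=4):
  R_A = 6M₀ab/L³ = 6·4·12·4/16³ = 9/32 kN
  M_A = M₀b(2a-b)/L² = 4·4·(2·12-4)/16² = 5/4 kN·m
  R_B = -6M₀ab/L³ = -6·4·12·4/16³ = -9/32 kN
  M_B = M₀a(2b-a)/L² = 4·12·(2·4-12)/16² = -3/4 kN·m
Load 2 — applied couple M₀=11 kN·m at a=32/5 m (b=L-a=48/5):
  R_A = 6M₀ab/L³ = 6·11·(32/5)·(48/5)/16³ = 99/100 kN
  M_A = M₀b(2a-b)/L² = 11·(48/5)·(2·(32/5)-(48/5))/16² = 33/25 kN·m
  R_B = -6M₀ab/L³ = -6·11·(32/5)·(48/5)/16³ = -99/100 kN
  M_B = M₀a(2b-a)/L² = 11·(32/5)·(2·(48/5)-(32/5))/16² = 88/25 kN·m
Load 3 — point force P=4 kN at a=16/3 m (b=L-a=32/3):
  R_A = Pb²(3a+b)/L³ = 4·(32/3)²·(3·(16/3)+(32/3))/16³ = 80/27 kN
  M_A = Pab²/L² = 4·(16/3)·(32/3)²/16² = 256/27 kN·m
  R_B = Pa²(a+3b)/L³ = 4·(16/3)²·((16/3)+3·(32/3))/16³ = 28/27 kN
  M_B = -Pa²b/L² = -4·(16/3)²·(32/3)/16² = -128/27 kN·m
Load 4 — point force P=14 kN at a=8 m (b=L-a=8):
  R_A = Pb²(3a+b)/L³ = 14·8²·(3·8+8)/16³ = 7 kN
  M_A = Pab²/L² = 14·8·8²/16² = 28 kN·m
  R_B = Pa²(a+3b)/L³ = 14·8²·(8+3·8)/16³ = 7 kN
  M_B = -Pa²b/L² = -14·8²·8/16² = -28 kN·m
Superposition: R_A = 242659/21600 kN, M_A = 108139/2700 kN·m, R_B = 146141/21600 kN, M_B = -80921/2700 kN·m

R_A = 242659/21600 kN, M_A = 108139/2700 kN·m, R_B = 146141/21600 kN, M_B = -80921/2700 kN·m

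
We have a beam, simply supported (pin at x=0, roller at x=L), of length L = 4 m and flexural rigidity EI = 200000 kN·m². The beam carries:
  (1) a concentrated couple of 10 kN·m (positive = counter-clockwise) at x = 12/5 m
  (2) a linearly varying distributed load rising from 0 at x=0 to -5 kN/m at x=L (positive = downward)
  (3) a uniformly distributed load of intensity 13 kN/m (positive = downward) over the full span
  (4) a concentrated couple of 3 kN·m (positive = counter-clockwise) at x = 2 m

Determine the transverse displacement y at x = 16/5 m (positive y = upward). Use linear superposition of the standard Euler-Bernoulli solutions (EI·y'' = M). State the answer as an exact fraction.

y(16/5) = -97681/937500000 m

Load 1 — applied couple M₀=10 kN·m at a=12/5 m (b=L-a=8/5):
  y_1 = (M₀x³/(6L)-M₀(x-a)²/2+C₁x)/EI  [x>a] with C₁=M₀(3b²-L²)/(6L)=-52/15 = (10·(16/5)³/(6·4)-10·((16/5)-(12/5))²/2+(-52/15)·(16/5))/200000 = -1/312500 m
Load 2 — triangular load w₀=-5 kN/m (0→w₀ over full span):
  y_2 = -w₀x(7L⁴-10L²x²+3x⁴)/(360LEI) = -(-5)·(16/5)·(7·4⁴-10·4²·(16/5)²+3·(16/5)⁴)/(360·4·200000) = 254/9765625 m
Load 3 — uniform load w=13 kN/m over full span:
  y_3 = -wx(L³-2Lx²+x³)/(24EI) = -13·(16/5)·(4³-2·4·(16/5)²+(16/5)³)/(24·200000) = -754/5859375 m
Load 4 — applied couple M₀=3 kN·m at a=2 m (b=L-a=2):
  y_4 = (M₀x³/(6L)-M₀(x-a)²/2+C₁x)/EI  [x>a] with C₁=M₀(3b²-L²)/(6L)=-1/2 = (3·(16/5)³/(6·4)-3·((16/5)-2)²/2+(-1/2)·(16/5))/200000 = 21/12500000 m
Superposition: y = Σ y_i = -97681/937500000 m ≈ -0.000104 m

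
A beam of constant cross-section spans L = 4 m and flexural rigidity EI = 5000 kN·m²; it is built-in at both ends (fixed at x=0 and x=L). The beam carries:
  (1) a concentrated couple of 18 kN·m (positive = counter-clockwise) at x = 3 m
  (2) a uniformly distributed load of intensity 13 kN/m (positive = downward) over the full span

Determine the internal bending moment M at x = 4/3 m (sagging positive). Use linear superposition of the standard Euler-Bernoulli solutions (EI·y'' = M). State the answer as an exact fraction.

M(4/3) = 497/72 kN·m

Load 1 — applied couple M₀=18 kN·m at a=3 m (b=L-a=1):
  M_1 = R_Ax - M_A  [x≤a] with R_A=81/16, M_A=45/8 = (81/16)·(4/3) - (45/8) = 9/8 kN·m
Load 2 — uniform load w=13 kN/m over full span:
  M_2 = wLx/2 - wL²/12 - wx²/2 = 13·4·(4/3)/2 - 13·4²/12 - 13·(4/3)²/2 = 52/9 kN·m
Superposition: M = Σ M_i = 497/72 kN·m ≈ 6.902778 kN·m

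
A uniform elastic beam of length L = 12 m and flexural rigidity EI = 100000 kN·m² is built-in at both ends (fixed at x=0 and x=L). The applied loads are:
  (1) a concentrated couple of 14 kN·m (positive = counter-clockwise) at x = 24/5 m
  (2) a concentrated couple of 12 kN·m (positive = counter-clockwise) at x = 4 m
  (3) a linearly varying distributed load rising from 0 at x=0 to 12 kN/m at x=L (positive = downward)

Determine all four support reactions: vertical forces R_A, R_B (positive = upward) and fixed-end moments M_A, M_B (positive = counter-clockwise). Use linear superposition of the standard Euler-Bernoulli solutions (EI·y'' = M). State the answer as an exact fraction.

R_A = 1846/75 kN, M_A = 1482/25 kN·m, R_B = 3554/75 kN, M_B = -1948/25 kN·m

Load 1 — applied couple M₀=14 kN·m at a=24/5 m (b=L-a=36/5):
  R_A = 6M₀ab/L³ = 6·14·(24/5)·(36/5)/12³ = 42/25 kN
  M_A = M₀b(2a-b)/L² = 14·(36/5)·(2·(24/5)-(36/5))/12² = 42/25 kN·m
  R_B = -6M₀ab/L³ = -6·14·(24/5)·(36/5)/12³ = -42/25 kN
  M_B = M₀a(2b-a)/L² = 14·(24/5)·(2·(36/5)-(24/5))/12² = 112/25 kN·m
Load 2 — applied couple M₀=12 kN·m at a=4 m (b=L-a=8):
  R_A = 6M₀ab/L³ = 6·12·4·8/12³ = 4/3 kN
  M_A = M₀b(2a-b)/L² = 12·8·(2·4-8)/12² = 0 kN·m
  R_B = -6M₀ab/L³ = -6·12·4·8/12³ = -4/3 kN
  M_B = M₀a(2b-a)/L² = 12·4·(2·8-4)/12² = 4 kN·m
Load 3 — triangular load w₀=12 kN/m (0→w₀ over full span):
  R_A = 3w₀L/20 = 3·12·12/20 = 108/5 kN
  M_A = w₀L²/30 = 12·12²/30 = 288/5 kN·m
  R_B = 7w₀L/20 = 7·12·12/20 = 252/5 kN
  M_B = -w₀L²/20 = -12·12²/20 = -432/5 kN·m
Superposition: R_A = 1846/75 kN, M_A = 1482/25 kN·m, R_B = 3554/75 kN, M_B = -1948/25 kN·m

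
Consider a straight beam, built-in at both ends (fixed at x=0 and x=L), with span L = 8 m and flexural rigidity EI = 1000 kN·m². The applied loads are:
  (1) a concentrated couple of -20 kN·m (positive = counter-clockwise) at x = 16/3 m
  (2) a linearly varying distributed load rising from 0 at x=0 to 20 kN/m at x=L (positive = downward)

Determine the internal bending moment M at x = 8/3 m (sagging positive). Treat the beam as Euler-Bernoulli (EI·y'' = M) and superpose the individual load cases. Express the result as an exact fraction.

Load 1 — applied couple M₀=-20 kN·m at a=16/3 m (b=L-a=8/3):
  M_1 = R_Ax - M_A  [x≤a] with R_A=-10/3, M_A=-20/3 = (-10/3)·(8/3) - (-20/3) = -20/9 kN·m
Load 2 — triangular load w₀=20 kN/m (0→w₀ over full span):
  M_2 = 3w₀Lx/20 - w₀L²/30 - w₀x³/(6L) = 3·20·8·(8/3)/20 - 20·8²/30 - 20·(8/3)³/(6·8) = 1088/81 kN·m
Superposition: M = Σ M_i = 908/81 kN·m ≈ 11.209877 kN·m

M(8/3) = 908/81 kN·m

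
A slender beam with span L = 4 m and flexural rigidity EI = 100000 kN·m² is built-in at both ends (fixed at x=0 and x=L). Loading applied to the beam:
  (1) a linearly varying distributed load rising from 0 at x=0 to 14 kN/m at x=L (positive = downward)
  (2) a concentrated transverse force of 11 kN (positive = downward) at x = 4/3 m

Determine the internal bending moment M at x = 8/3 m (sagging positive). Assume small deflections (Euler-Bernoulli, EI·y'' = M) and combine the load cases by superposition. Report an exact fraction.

M(8/3) = 596/135 kN·m

Load 1 — triangular load w₀=14 kN/m (0→w₀ over full span):
  M_1 = 3w₀Lx/20 - w₀L²/30 - w₀x³/(6L) = 3·14·4·(8/3)/20 - 14·4²/30 - 14·(8/3)³/(6·4) = 1568/405 kN·m
Load 2 — point force P=11 kN at a=4/3 m (b=L-a=8/3):
  M_2 = Pa²(a+3b)(L-x)/L³ - Pa²b/L²  [x>a] = 11·(4/3)²·((4/3)+3·(8/3))·(4-(8/3))/4³ - 11·(4/3)²·(8/3)/4² = 44/81 kN·m
Superposition: M = Σ M_i = 596/135 kN·m ≈ 4.414815 kN·m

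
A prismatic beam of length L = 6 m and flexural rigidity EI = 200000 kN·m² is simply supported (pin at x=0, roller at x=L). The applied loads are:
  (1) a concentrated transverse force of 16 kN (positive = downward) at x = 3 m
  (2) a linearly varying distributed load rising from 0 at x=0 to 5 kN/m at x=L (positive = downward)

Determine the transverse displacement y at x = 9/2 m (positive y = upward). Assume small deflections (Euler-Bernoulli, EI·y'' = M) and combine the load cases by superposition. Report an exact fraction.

y(9/2) = -41409/102400000 m

Load 1 — point force P=16 kN at a=3 m (b=L-a=3):
  y_1 = -Pa(L-x)(2Lx-a²-x²)/(6LEI)  [x>a] = -16·3·(6-(9/2))·(2·6·(9/2)-3²-(9/2)²)/(6·6·200000) = -99/400000 m
Load 2 — triangular load w₀=5 kN/m (0→w₀ over full span):
  y_2 = -w₀x(7L⁴-10L²x²+3x⁴)/(360LEI) = -5·(9/2)·(7·6⁴-10·6²·(9/2)²+3·(9/2)⁴)/(360·6·200000) = -3213/20480000 m
Superposition: y = Σ y_i = -41409/102400000 m ≈ -0.000404 m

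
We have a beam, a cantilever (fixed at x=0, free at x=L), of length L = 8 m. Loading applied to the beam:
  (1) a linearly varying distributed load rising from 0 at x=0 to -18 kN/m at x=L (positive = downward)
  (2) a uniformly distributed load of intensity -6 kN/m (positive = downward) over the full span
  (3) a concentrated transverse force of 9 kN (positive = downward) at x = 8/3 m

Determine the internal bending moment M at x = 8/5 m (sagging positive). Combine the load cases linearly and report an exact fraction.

Load 1 — triangular load w₀=-18 kN/m (0→w₀ over full span):
  M_1 = w₀Lx/2 - w₀L²/3 - w₀x³/(6L) = (-18)·8·(8/5)/2 - (-18)·8²/3 - (-18)·(8/5)³/(6·8) = 33792/125 kN·m
Load 2 — uniform load w=-6 kN/m over full span:
  M_2 = -w(L-x)²/2 = -(-6)·(8-(8/5))²/2 = 3072/25 kN·m
Load 3 — point force P=9 kN at a=8/3 m (b=L-a=16/3):
  M_3 = -P(a-x)  [x≤a] = -9·((8/3)-(8/5)) = -48/5 kN·m
Superposition: M = Σ M_i = 47952/125 kN·m ≈ 383.616000 kN·m

M(8/5) = 47952/125 kN·m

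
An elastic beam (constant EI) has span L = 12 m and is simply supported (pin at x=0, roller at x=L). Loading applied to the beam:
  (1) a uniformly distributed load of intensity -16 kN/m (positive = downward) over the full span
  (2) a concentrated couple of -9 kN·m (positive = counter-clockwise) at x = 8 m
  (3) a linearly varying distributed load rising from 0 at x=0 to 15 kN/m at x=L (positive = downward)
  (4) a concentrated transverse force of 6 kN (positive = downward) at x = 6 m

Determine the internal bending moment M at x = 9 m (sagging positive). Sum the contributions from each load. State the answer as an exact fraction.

M(9) = -693/8 kN·m

Load 1 — uniform load w=-16 kN/m over full span:
  M_1 = wx(L-x)/2 = (-16)·9·(12-9)/2 = -216 kN·m
Load 2 — applied couple M₀=-9 kN·m at a=8 m (b=L-a=4):
  M_2 = M₀x/L - M₀  [x>a] = (-9)·9/12 - (-9) = 9/4 kN·m
Load 3 — triangular load w₀=15 kN/m (0→w₀ over full span):
  M_3 = w₀Lx/6 - w₀x³/(6L) = 15·12·9/6 - 15·9³/(6·12) = 945/8 kN·m
Load 4 — point force P=6 kN at a=6 m (b=L-a=6):
  M_4 = Pa(L-x)/L  [x>a] = 6·6·(12-9)/12 = 9 kN·m
Superposition: M = Σ M_i = -693/8 kN·m ≈ -86.625000 kN·m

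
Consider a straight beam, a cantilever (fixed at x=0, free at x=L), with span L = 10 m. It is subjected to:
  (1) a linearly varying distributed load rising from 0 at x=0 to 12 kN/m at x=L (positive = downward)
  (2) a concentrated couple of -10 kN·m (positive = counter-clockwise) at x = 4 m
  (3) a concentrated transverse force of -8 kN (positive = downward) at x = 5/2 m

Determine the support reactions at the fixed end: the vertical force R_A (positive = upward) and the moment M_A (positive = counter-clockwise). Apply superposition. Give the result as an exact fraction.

R_A = 52 kN, M_A = 390 kN·m

Load 1 — triangular load w₀=12 kN/m (0→w₀ over full span):
  R_A = w₀L/2 = 12·10/2 = 60 kN
  M_A = w₀L²/3 = 12·10²/3 = 400 kN·m
Load 2 — applied couple M₀=-10 kN·m at a=4 m (b=L-a=6):
  R_A = 0 kN
  M_A = -M₀ = -(-10) = 10 kN·m
Load 3 — point force P=-8 kN at a=5/2 m (b=L-a=15/2):
  R_A = P = (-8) = -8 kN
  M_A = Pa = (-8)·(5/2) = -20 kN·m
Superposition: R_A = 52 kN, M_A = 390 kN·m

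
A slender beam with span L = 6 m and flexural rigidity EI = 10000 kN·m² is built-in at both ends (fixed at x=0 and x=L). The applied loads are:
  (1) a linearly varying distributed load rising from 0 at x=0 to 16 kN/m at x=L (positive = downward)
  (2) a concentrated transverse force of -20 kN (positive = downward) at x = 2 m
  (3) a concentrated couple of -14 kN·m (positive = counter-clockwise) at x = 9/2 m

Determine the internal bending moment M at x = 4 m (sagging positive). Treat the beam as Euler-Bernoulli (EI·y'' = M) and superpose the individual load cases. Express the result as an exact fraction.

M(4) = 2537/1080 kN·m

Load 1 — triangular load w₀=16 kN/m (0→w₀ over full span):
  M_1 = 3w₀Lx/20 - w₀L²/30 - w₀x³/(6L) = 3·16·6·4/20 - 16·6²/30 - 16·4³/(6·6) = 448/45 kN·m
Load 2 — point force P=-20 kN at a=2 m (b=L-a=4):
  M_2 = Pa²(a+3b)(L-x)/L³ - Pa²b/L²  [x>a] = (-20)·2²·(2+3·4)·(6-4)/6³ - (-20)·2²·4/6² = -40/27 kN·m
Load 3 — applied couple M₀=-14 kN·m at a=9/2 m (b=L-a=3/2):
  M_3 = R_Ax - M_A  [x≤a] with R_A=-21/8, M_A=-35/8 = (-21/8)·4 - (-35/8) = -49/8 kN·m
Superposition: M = Σ M_i = 2537/1080 kN·m ≈ 2.349074 kN·m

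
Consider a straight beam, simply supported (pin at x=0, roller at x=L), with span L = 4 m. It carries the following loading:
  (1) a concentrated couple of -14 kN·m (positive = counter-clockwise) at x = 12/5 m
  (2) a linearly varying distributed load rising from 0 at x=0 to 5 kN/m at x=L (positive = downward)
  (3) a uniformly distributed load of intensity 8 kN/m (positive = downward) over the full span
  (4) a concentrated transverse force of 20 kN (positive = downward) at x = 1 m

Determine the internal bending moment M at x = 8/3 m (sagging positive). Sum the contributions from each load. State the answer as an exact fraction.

M(8/3) = 2470/81 kN·m

Load 1 — applied couple M₀=-14 kN·m at a=12/5 m (b=L-a=8/5):
  M_1 = M₀x/L - M₀  [x>a] = (-14)·(8/3)/4 - (-14) = 14/3 kN·m
Load 2 — triangular load w₀=5 kN/m (0→w₀ over full span):
  M_2 = w₀Lx/6 - w₀x³/(6L) = 5·4·(8/3)/6 - 5·(8/3)³/(6·4) = 400/81 kN·m
Load 3 — uniform load w=8 kN/m over full span:
  M_3 = wx(L-x)/2 = 8·(8/3)·(4-(8/3))/2 = 128/9 kN·m
Load 4 — point force P=20 kN at a=1 m (b=L-a=3):
  M_4 = Pa(L-x)/L  [x>a] = 20·1·(4-(8/3))/4 = 20/3 kN·m
Superposition: M = Σ M_i = 2470/81 kN·m ≈ 30.493827 kN·m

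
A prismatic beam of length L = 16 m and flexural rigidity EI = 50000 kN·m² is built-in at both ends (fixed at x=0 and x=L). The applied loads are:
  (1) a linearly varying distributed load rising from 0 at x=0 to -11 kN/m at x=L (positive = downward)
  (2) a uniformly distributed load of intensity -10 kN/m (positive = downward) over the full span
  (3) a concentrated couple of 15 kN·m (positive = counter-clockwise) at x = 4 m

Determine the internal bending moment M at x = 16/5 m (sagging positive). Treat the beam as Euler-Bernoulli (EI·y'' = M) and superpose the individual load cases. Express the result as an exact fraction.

Load 1 — triangular load w₀=-11 kN/m (0→w₀ over full span):
  M_1 = 3w₀Lx/20 - w₀L²/30 - w₀x³/(6L) = 3·(-11)·16·(16/5)/20 - (-11)·16²/30 - (-11)·(16/5)³/(6·16) = 4928/375 kN·m
Load 2 — uniform load w=-10 kN/m over full span:
  M_2 = wLx/2 - wL²/12 - wx²/2 = (-10)·16·(16/5)/2 - (-10)·16²/12 - (-10)·(16/5)²/2 = 128/15 kN·m
Load 3 — applied couple M₀=15 kN·m at a=4 m (b=L-a=12):
  M_3 = R_Ax - M_A  [x≤a] with R_A=135/128, M_A=-45/16 = (135/128)·(16/5) - (-45/16) = 99/16 kN·m
Superposition: M = Σ M_i = 167173/6000 kN·m ≈ 27.862167 kN·m

M(16/5) = 167173/6000 kN·m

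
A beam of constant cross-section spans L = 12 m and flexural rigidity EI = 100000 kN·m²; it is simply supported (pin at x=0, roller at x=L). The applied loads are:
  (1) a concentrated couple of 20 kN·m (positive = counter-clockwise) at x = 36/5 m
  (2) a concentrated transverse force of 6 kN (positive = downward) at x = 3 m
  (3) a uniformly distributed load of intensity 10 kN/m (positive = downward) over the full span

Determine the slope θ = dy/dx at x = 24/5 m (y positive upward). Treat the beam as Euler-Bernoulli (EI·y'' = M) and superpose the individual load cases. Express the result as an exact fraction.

θ(24/5) = -4397/2000000 rad

Load 1 — applied couple M₀=20 kN·m at a=36/5 m (b=L-a=24/5):
  θ_1 = (M₀x²/(2L)+C₁)/EI  [x≤a] with C₁=M₀(3b²-L²)/(6L)=-104/5 = (20·(24/5)²/(2·12)+(-104/5))/100000 = -1/62500 rad
Load 2 — point force P=6 kN at a=3 m (b=L-a=9):
  θ_2 = -Pa(2L²-6Lx+3x²+a²)/(6LEI)  [x>a] = -6·3·(2·12²-6·12·(24/5)+3·(24/5)²+3²)/(6·12·100000) = -513/10000000 rad
Load 3 — uniform load w=10 kN/m over full span:
  θ_3 = -w(L³-6Lx²+4x³)/(24EI) = -10·(12³-6·12·(24/5)²+4·(24/5)³)/(24·100000) = -333/156250 rad
Superposition: θ = Σ θ_i = -4397/2000000 rad ≈ -0.002198 rad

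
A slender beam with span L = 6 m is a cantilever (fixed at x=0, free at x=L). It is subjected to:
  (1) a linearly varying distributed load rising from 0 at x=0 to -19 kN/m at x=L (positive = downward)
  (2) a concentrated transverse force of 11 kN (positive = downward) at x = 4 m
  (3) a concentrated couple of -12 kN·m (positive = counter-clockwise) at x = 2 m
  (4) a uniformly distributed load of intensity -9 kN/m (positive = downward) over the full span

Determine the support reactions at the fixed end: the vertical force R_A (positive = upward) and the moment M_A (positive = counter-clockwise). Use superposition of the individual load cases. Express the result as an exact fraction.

R_A = -100 kN, M_A = -334 kN·m

Load 1 — triangular load w₀=-19 kN/m (0→w₀ over full span):
  R_A = w₀L/2 = (-19)·6/2 = -57 kN
  M_A = w₀L²/3 = (-19)·6²/3 = -228 kN·m
Load 2 — point force P=11 kN at a=4 m (b=L-a=2):
  R_A = P = 11 kN
  M_A = Pa = 11·4 = 44 kN·m
Load 3 — applied couple M₀=-12 kN·m at a=2 m (b=L-a=4):
  R_A = 0 kN
  M_A = -M₀ = -(-12) = 12 kN·m
Load 4 — uniform load w=-9 kN/m over full span:
  R_A = wL = (-9)·6 = -54 kN
  M_A = wL²/2 = (-9)·6²/2 = -162 kN·m
Superposition: R_A = -100 kN, M_A = -334 kN·m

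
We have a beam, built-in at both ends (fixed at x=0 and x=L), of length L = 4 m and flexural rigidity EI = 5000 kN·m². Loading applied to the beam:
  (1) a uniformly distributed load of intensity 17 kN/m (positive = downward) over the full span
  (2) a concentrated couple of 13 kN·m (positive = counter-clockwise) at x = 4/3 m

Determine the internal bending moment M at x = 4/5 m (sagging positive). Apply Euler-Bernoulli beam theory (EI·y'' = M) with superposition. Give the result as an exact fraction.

M(4/5) = 64/25 kN·m

Load 1 — uniform load w=17 kN/m over full span:
  M_1 = wLx/2 - wL²/12 - wx²/2 = 17·4·(4/5)/2 - 17·4²/12 - 17·(4/5)²/2 = -68/75 kN·m
Load 2 — applied couple M₀=13 kN·m at a=4/3 m (b=L-a=8/3):
  M_2 = R_Ax - M_A  [x≤a] with R_A=13/3, M_A=0 = (13/3)·(4/5) - 0 = 52/15 kN·m
Superposition: M = Σ M_i = 64/25 kN·m ≈ 2.560000 kN·m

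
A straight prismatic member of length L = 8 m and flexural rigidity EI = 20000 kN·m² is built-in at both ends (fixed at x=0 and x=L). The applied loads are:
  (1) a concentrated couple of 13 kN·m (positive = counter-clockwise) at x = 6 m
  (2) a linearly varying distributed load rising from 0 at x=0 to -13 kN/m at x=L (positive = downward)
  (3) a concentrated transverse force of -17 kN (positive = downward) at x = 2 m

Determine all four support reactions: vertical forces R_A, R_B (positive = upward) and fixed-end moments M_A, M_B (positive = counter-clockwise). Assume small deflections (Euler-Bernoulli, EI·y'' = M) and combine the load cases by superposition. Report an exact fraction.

Load 1 — applied couple M₀=13 kN·m at a=6 m (b=L-a=2):
  R_A = 6M₀ab/L³ = 6·13·6·2/8³ = 117/64 kN
  M_A = M₀b(2a-b)/L² = 13·2·(2·6-2)/8² = 65/16 kN·m
  R_B = -6M₀ab/L³ = -6·13·6·2/8³ = -117/64 kN
  M_B = M₀a(2b-a)/L² = 13·6·(2·2-6)/8² = -39/16 kN·m
Load 2 — triangular load w₀=-13 kN/m (0→w₀ over full span):
  R_A = 3w₀L/20 = 3·(-13)·8/20 = -78/5 kN
  M_A = w₀L²/30 = (-13)·8²/30 = -416/15 kN·m
  R_B = 7w₀L/20 = 7·(-13)·8/20 = -182/5 kN
  M_B = -w₀L²/20 = -(-13)·8²/20 = 208/5 kN·m
Load 3 — point force P=-17 kN at a=2 m (b=L-a=6):
  R_A = Pb²(3a+b)/L³ = (-17)·6²·(3·2+6)/8³ = -459/32 kN
  M_A = Pab²/L² = (-17)·2·6²/8² = -153/8 kN·m
  R_B = Pa²(a+3b)/L³ = (-17)·2²·(2+3·6)/8³ = -85/32 kN
  M_B = -Pa²b/L² = -(-17)·2²·6/8² = 51/8 kN·m
Superposition: R_A = -8997/320 kN, M_A = -10271/240 kN·m, R_B = -13083/320 kN, M_B = 3643/80 kN·m

R_A = -8997/320 kN, M_A = -10271/240 kN·m, R_B = -13083/320 kN, M_B = 3643/80 kN·m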